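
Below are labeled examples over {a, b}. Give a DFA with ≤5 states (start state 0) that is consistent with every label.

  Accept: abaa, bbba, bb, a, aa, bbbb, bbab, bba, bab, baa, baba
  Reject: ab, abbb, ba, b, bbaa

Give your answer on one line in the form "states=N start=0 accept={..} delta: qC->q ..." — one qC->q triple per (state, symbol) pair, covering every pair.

State merging on the prefix tree: take the shortest (then alphabetical) example prefix whose next move is undefined and point that move at state 0, else 1, else 2, ...; a target is out if some Accept/Reject pair would then sit in one state with the same input left (inseparable). If every existing state is out, open a new one.
a: 0a undefined. 0a->0: ok.
b: 0b undefined. 0b->0: no, abaa/ab meet in 0. Open state 1: 0b->1.
ba: 1a undefined. 1a->0: no, abaa/ba meet in 0. 1a->1: no, abaa/ab meet in 1. Open state 2: 1a->2.
bb: 1b undefined. 1b->0: no, bbba/ba meet in 2. 1b->1: no, abaa/bbaa meet in 2 with "a" left. 1b->2: no, bb/ba meet in 2. Open state 3: 1b->3.
baa: 2a undefined. 2a->0: ok.
bab: 2b undefined. 2b->0: ok.
bba: 3a undefined. 3a->0: no, abaa/bbaa meet in 0. 3a->1: no, bba/ab meet in 1. 3a->2: no, abaa/bbaa meet in 0. 3a->3: no, bb/bbaa meet in 3. Open state 4: 3a->4.
bbb: 3b undefined. 3b->0: no, abaa/abbb meet in 0. 3b->1: no, bbba/ba meet in 2. 3b->2: ok.
bbaa: 4a undefined. 4a->0: no, abaa/bbaa meet in 0. 4a->1: ok.
bbab: 4b undefined. 4b->0: ok.
All examples now run through 5 states with every (state, symbol) defined. Accept strings end in {0,3,4}, Reject strings end in {1,2}; accept={0,3,4}.

states=5 start=0 accept={0,3,4} delta: 0a->0 0b->1 1a->2 1b->3 2a->0 2b->0 3a->4 3b->2 4a->1 4b->0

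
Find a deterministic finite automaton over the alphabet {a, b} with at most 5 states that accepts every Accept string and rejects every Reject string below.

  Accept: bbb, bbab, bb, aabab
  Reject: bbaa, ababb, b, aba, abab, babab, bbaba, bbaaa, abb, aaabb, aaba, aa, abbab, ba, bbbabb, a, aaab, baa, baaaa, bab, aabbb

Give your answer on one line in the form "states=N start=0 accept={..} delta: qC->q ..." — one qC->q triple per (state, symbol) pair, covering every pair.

Fold the examples into a partial DFA from state 0: repeatedly fix the first undefined (state, symbol) met by the shortest-then-alphabetical prefix, trying targets in increasing order and rejecting any under which an Accept and a Reject string meet in one state with the same remainder; add a state when all current targets are rejected. Accepting states are where Accept strings end.
a: 0a undefined. 0a->0: no, bbb/aabbb meet in 0 with "bbb" left. Open state 1: 0a->1.
b: 0b undefined. 0b->0: no, bbb/b meet in 0. 0b->1: no, bbb/abb meet in 1 with "bb" left. Open state 2: 0b->2.
aa: 1a undefined. 1a->0: no, bbb/aabbb meet in 2 with "bb" left. 1a->1: no, aabab/abab meet in 1 with "bab" left. 1a->2: ok.
ab: 1b undefined. 1b->0: ok.
ba: 2a undefined. 2a->0: no, bb/aaabb meet in 2 with "b" left. 2a->1: ok.
bb: 2b undefined. 2b->0: no, bbb/bbaa meet in 2. 2b->1: no, bbb/abab meet in 0. 2b->2: no, bbb/bbaa meet in 2. Open state 3: 2b->3.
bba: 3a undefined. 3a->0: no, bbab/ababb meet in 2. 3a->1: no, bbab/abab meet in 0. 3a->2: ok.
bbb: 3b undefined. 3b->0: no, bbb/abab meet in 0. 3b->1: no, bbb/bbaa meet in 1. 3b->2: no, bbb/ababb meet in 2. 3b->3: no, bbb/bbbabb meet in 3. Open state 4: 3b->4.
bbba: 4a undefined. 4a->0: no, bbab/bbbabb meet in 3. 4a->1: ok.
aabbb: 4b undefined. 4b->0: ok.
All examples now run through 5 states with every (state, symbol) defined. Accept strings end in {3,4}, Reject strings end in {0,1,2}; accept={3,4}.

states=5 start=0 accept={3,4} delta: 0a->1 0b->2 1a->2 1b->0 2a->1 2b->3 3a->2 3b->4 4a->1 4b->0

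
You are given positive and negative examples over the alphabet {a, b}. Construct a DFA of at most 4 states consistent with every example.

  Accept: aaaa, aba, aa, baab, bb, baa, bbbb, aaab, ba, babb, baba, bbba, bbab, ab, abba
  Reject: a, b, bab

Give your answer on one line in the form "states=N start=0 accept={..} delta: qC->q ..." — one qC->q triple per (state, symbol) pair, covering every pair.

State merging on the prefix tree: take the shortest (then alphabetical) example prefix whose next move is undefined and point that move at state 0, else 1, else 2, ...; a target is out if some Accept/Reject pair would then sit in one state with the same input left (inseparable). If every existing state is out, open a new one.
a: 0a undefined. 0a->0: no, aaaa/a meet in 0. Open state 1: 0a->1.
b: 0b undefined. 0b->0: no, bb/b meet in 0. 0b->1: ok.
aa: 1a undefined. 1a->0: no, baa/a meet in 1. 1a->1: no, aaaa/a meet in 1. Open state 2: 1a->2.
ab: 1b undefined. 1b->0: no, aba/a meet in 1. 1b->1: no, bb/a meet in 1. 1b->2: ok.
aaa: 2a undefined. 2a->0: no, aaaa/a meet in 1. 2a->1: no, aba/a meet in 1. 2a->2: no, baab/bab meet in 2 with "b" left. Open state 3: 2a->3.
abb: 2b undefined. 2b->0: no, bbbb/a meet in 1. 2b->1: ok.
aaaa: 3a undefined. 3a->0: ok.
aaab: 3b undefined. 3b->0: ok.
All examples now run through 4 states with every (state, symbol) defined. Accept strings end in {0,2,3}, Reject strings end in {1}; accept={0,2,3}.

states=4 start=0 accept={0,2,3} delta: 0a->1 0b->1 1a->2 1b->2 2a->3 2b->1 3a->0 3b->0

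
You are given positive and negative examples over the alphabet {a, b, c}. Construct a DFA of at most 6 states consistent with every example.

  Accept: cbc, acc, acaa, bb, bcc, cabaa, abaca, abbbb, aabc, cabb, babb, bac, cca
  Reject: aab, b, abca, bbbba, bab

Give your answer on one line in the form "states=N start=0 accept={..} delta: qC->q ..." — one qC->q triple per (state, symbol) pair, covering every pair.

Fold the examples into a partial DFA from state 0: repeatedly fix the first undefined (state, symbol) met by the shortest-then-alphabetical prefix, trying targets in increasing order and rejecting any under which an Accept and a Reject string meet in one state with the same remainder; add a state when all current targets are rejected. Accepting states are where Accept strings end.
a: 0a undefined. 0a->0: ok.
b: 0b undefined. 0b->0: no, bb/aab meet in 0. Open state 1: 0b->1.
c: 0c undefined. 0c->0: ok.
ba: 1a undefined. 1a->0: ok.
bb: 1b undefined. 1b->0: no, acc/bbbba meet in 0. 1b->1: no, acc/bbbba meet in 0. Open state 2: 1b->2.
bc: 1c undefined. 1c->0: no, cbc/abca meet in 0. 1c->1: no, cbc/aab meet in 1. 1c->2: ok.
bbb: 2b undefined. 2b->0: no, acc/bbbba meet in 0. 2b->1: ok.
bcc: 2c undefined. 2c->0: ok.
abca: 2a undefined. 2a->0: no, acc/abca meet in 0. 2a->1: ok.
All examples now run through 3 states with every (state, symbol) defined. Accept strings end in {0,2}, Reject strings end in {1}; accept={0,2}.

states=3 start=0 accept={0,2} delta: 0a->0 0b->1 0c->0 1a->0 1b->2 1c->2 2a->1 2b->1 2c->0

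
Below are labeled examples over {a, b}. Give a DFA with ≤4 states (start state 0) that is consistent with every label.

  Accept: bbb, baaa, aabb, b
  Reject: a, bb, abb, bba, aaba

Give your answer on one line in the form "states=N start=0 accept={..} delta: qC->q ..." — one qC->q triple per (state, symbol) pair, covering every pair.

states=3 start=0 accept={2} delta: 0a->1 0b->2 1a->2 1b->1 2a->0 2b->0

Fold the examples into a partial DFA from state 0: repeatedly fix the first undefined (state, symbol) met by the shortest-then-alphabetical prefix, trying targets in increasing order and rejecting any under which an Accept and a Reject string meet in one state with the same remainder; add a state when all current targets are rejected. Accepting states are where Accept strings end.
a: 0a undefined. 0a->0: no, aabb/bb meet in 0 with "bb" left. Open state 1: 0a->1.
b: 0b undefined. 0b->0: no, bbb/bb meet in 0. 0b->1: no, bbb/abb meet in 1 with "bb" left. Open state 2: 0b->2.
aa: 1a undefined. 1a->0: no, aabb/bb meet in 2 with "b" left. 1a->1: no, aabb/abb meet in 1 with "bb" left. 1a->2: ok.
ab: 1b undefined. 1b->0: no, b/abb meet in 2. 1b->1: ok.
ba: 2a undefined. 2a->0: ok.
bb: 2b undefined. 2b->0: ok.
All examples now run through 3 states with every (state, symbol) defined. Accept strings end in {2}, Reject strings end in {0,1}; accept={2}.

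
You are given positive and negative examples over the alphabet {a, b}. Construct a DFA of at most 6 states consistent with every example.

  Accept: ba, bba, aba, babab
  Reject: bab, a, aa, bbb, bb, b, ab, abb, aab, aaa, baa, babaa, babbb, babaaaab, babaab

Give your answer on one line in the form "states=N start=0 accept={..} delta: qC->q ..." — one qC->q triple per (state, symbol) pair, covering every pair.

states=5 start=0 accept={2} delta: 0a->0 0b->1 1a->2 1b->1 2a->0 2b->3 3a->4 3b->0 4a->0 4b->2

State merging on the prefix tree: take the shortest (then alphabetical) example prefix whose next move is undefined and point that move at state 0, else 1, else 2, ...; a target is out if some Accept/Reject pair would then sit in one state with the same input left (inseparable). If every existing state is out, open a new one.
a: 0a undefined. 0a->0: ok.
b: 0b undefined. 0b->0: no, ba/bab meet in 0. Open state 1: 0b->1.
ba: 1a undefined. 1a->0: no, ba/a meet in 0. 1a->1: no, ba/b meet in 1. Open state 2: 1a->2.
bb: 1b undefined. 1b->0: no, bba/a meet in 0. 1b->1: ok.
baa: 2a undefined. 2a->0: ok.
bab: 2b undefined. 2b->0: no, babab/bbb meet in 1. 2b->1: no, babab/bab meet in 1. 2b->2: no, ba/bab meet in 2. Open state 3: 2b->3.
baba: 3a undefined. 3a->0: no, babab/bbb meet in 1. 3a->1: no, ba/babaa meet in 2. 3a->2: no, babab/bab meet in 3. 3a->3: no, babab/babaaaab meet in 3 with "b" left. Open state 4: 3a->4.
babb: 3b undefined. 3b->0: ok.
babaa: 4a undefined. 4a->0: ok.
babab: 4b undefined. 4b->0: no, babab/a meet in 0. 4b->1: no, babab/bbb meet in 1. 4b->2: ok.
All examples now run through 5 states with every (state, symbol) defined. Accept strings end in {2}, Reject strings end in {0,1,3}; accept={2}.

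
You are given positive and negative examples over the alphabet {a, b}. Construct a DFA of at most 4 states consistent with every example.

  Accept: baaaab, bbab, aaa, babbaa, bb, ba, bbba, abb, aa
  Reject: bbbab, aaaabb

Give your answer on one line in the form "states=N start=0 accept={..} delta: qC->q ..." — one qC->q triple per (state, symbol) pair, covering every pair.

states=4 start=0 accept={0,1,2} delta: 0a->1 0b->1 1a->2 1b->0 2a->1 2b->3 3a->0 3b->3

State merging on the prefix tree: take the shortest (then alphabetical) example prefix whose next move is undefined and point that move at state 0, else 1, else 2, ...; a target is out if some Accept/Reject pair would then sit in one state with the same input left (inseparable). If every existing state is out, open a new one.
a: 0a undefined. 0a->0: no, bb/aaaabb meet in 0 with "bb" left. Open state 1: 0a->1.
b: 0b undefined. 0b->0: no, bbab/bbbab meet in 1 with "b" left. 0b->1: ok.
aa: 1a undefined. 1a->0: no, baaaab/aaaabb meet in 1 with "b" left. 1a->1: no, abb/aaaabb meet in 1 with "bb" left. Open state 2: 1a->2.
ab: 1b undefined. 1b->0: ok.
aaa: 2a undefined. 2a->0: no, baaaab/bbbab meet in 2 with "b" left. 2a->1: ok.
bab: 2b undefined. 2b->0: no, baaaab/bbbab meet in 0. 2b->1: no, baaaab/aaaabb meet in 0. 2b->2: no, babbaa/bbbab meet in 2. Open state 3: 2b->3.
babb: 3b undefined. 3b->0: no, baaaab/aaaabb meet in 0. 3b->1: no, aaa/aaaabb meet in 1. 3b->2: no, babbaa/aaaabb meet in 2. 3b->3: ok.
babba: 3a undefined. 3a->0: ok.
All examples now run through 4 states with every (state, symbol) defined. Accept strings end in {0,1,2}, Reject strings end in {3}; accept={0,1,2}.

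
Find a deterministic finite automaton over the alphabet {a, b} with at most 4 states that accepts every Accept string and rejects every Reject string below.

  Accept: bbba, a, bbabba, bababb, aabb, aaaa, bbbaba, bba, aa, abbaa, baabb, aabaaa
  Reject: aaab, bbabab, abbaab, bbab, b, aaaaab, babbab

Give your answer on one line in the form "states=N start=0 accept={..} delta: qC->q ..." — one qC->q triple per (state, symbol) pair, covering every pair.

Fold the examples into a partial DFA from state 0: repeatedly fix the first undefined (state, symbol) met by the shortest-then-alphabetical prefix, trying targets in increasing order and rejecting any under which an Accept and a Reject string meet in one state with the same remainder; add a state when all current targets are rejected. Accepting states are where Accept strings end.
a: 0a undefined. 0a->0: ok.
b: 0b undefined. 0b->0: no, bbba/aaab meet in 0. Open state 1: 0b->1.
ba: 1a undefined. 1a->0: ok.
bb: 1b undefined. 1b->0: ok.
All examples now run through 2 states with every (state, symbol) defined. Accept strings end in {0}, Reject strings end in {1}; accept={0}.

states=2 start=0 accept={0} delta: 0a->0 0b->1 1a->0 1b->0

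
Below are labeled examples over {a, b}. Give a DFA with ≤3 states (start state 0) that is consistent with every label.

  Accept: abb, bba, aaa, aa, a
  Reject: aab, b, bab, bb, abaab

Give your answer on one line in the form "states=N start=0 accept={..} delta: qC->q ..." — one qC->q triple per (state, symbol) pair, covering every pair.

states=3 start=0 accept={1} delta: 0a->1 0b->0 1a->1 1b->2 2a->0 2b->1

Fold the examples into a partial DFA from state 0: repeatedly fix the first undefined (state, symbol) met by the shortest-then-alphabetical prefix, trying targets in increasing order and rejecting any under which an Accept and a Reject string meet in one state with the same remainder; add a state when all current targets are rejected. Accepting states are where Accept strings end.
a: 0a undefined. 0a->0: no, abb/bb meet in 0 with "bb" left. Open state 1: 0a->1.
b: 0b undefined. 0b->0: ok.
aa: 1a undefined. 1a->0: no, aa/aab meet in 0. 1a->1: ok.
ab: 1b undefined. 1b->0: no, abb/aab meet in 0. 1b->1: no, abb/aab meet in 1. Open state 2: 1b->2.
aba: 2a undefined. 2a->0: ok.
abb: 2b undefined. 2b->0: no, abb/b meet in 0. 2b->1: ok.
All examples now run through 3 states with every (state, symbol) defined. Accept strings end in {1}, Reject strings end in {0,2}; accept={1}.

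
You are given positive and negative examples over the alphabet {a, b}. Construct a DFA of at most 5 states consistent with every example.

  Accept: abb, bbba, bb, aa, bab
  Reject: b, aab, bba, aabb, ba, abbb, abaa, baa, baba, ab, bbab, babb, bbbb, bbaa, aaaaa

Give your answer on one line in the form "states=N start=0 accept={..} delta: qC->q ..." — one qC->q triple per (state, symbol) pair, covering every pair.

states=5 start=0 accept={1,3} delta: 0a->1 0b->2 1a->3 1b->2 2a->2 2b->3 3a->4 3b->0 4a->2 4b->0

State merging on the prefix tree: take the shortest (then alphabetical) example prefix whose next move is undefined and point that move at state 0, else 1, else 2, ...; a target is out if some Accept/Reject pair would then sit in one state with the same input left (inseparable). If every existing state is out, open a new one.
a: 0a undefined. 0a->0: no, abb/aabb meet in 0 with "bb" left. Open state 1: 0a->1.
b: 0b undefined. 0b->0: no, abb/babb meet in 1 with "bb" left. 0b->1: no, bb/ab meet in 1 with "b" left. Open state 2: 0b->2.
aa: 1a undefined. 1a->0: no, bb/aabb meet in 2 with "b" left. 1a->1: no, abb/aabb meet in 1 with "bb" left. 1a->2: no, bb/aab meet in 2 with "b" left. Open state 3: 1a->3.
ab: 1b undefined. 1b->0: no, abb/b meet in 2. 1b->1: no, abb/abbb meet in 1. 1b->2: ok.
ba: 2a undefined. 2a->0: no, abb/babb meet in 2 with "b" left. 2a->1: no, abb/babb meet in 2 with "b" left. 2a->2: ok.
bb: 2b undefined. 2b->0: no, abb/bbbb meet in 0. 2b->1: no, abb/bbbb meet in 1. 2b->2: no, abb/b meet in 2. 2b->3: ok.
aaa: 3a undefined. 3a->0: no, abb/aaaaa meet in 3. 3a->1: no, abb/bbaa meet in 3. 3a->2: no, abb/bbab meet in 3. 3a->3: no, abb/bba meet in 3. Open state 4: 3a->4.
aab: 3b undefined. 3b->0: ok.
aaaa: 4a undefined. 4a->0: no, bbba/aaaaa meet in 1. 4a->1: no, abb/aaaaa meet in 3. 4a->2: ok.
bbab: 4b undefined. 4b->0: ok.
All examples now run through 5 states with every (state, symbol) defined. Accept strings end in {1,3}, Reject strings end in {0,2,4}; accept={1,3}.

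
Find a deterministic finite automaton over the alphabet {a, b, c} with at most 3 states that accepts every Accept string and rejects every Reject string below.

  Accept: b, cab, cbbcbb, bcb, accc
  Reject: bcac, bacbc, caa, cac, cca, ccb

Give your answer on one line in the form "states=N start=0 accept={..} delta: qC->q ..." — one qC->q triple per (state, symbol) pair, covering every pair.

Fold the examples into a partial DFA from state 0: repeatedly fix the first undefined (state, symbol) met by the shortest-then-alphabetical prefix, trying targets in increasing order and rejecting any under which an Accept and a Reject string meet in one state with the same remainder; add a state when all current targets are rejected. Accepting states are where Accept strings end.
a: 0a undefined. 0a->0: ok.
b: 0b undefined. 0b->0: ok.
c: 0c undefined. 0c->0: no, b/bcac meet in 0. Open state 1: 0c->1.
ca: 1a undefined. 1a->0: no, b/caa meet in 0. 1a->1: ok.
cb: 1b undefined. 1b->0: ok.
cc: 1c undefined. 1c->0: no, b/bcac meet in 0. 1c->1: no, b/ccb meet in 0. Open state 2: 1c->2.
cca: 2a undefined. 2a->0: no, b/cca meet in 0. 2a->1: ok.
ccb: 2b undefined. 2b->0: no, b/ccb meet in 0. 2b->1: ok.
accc: 2c undefined. 2c->0: ok.
All examples now run through 3 states with every (state, symbol) defined. Accept strings end in {0}, Reject strings end in {1,2}; accept={0}.

states=3 start=0 accept={0} delta: 0a->0 0b->0 0c->1 1a->1 1b->0 1c->2 2a->1 2b->1 2c->0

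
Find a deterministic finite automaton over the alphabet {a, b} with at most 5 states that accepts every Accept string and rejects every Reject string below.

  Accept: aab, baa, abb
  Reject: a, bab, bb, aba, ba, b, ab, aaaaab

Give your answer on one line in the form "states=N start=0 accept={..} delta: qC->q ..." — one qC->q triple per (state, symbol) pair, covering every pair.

states=4 start=0 accept={2} delta: 0a->1 0b->0 1a->2 1b->3 2a->1 2b->2 3a->0 3b->2

State merging on the prefix tree: take the shortest (then alphabetical) example prefix whose next move is undefined and point that move at state 0, else 1, else 2, ...; a target is out if some Accept/Reject pair would then sit in one state with the same input left (inseparable). If every existing state is out, open a new one.
a: 0a undefined. 0a->0: no, aab/b meet in 0 with "b" left. Open state 1: 0a->1.
b: 0b undefined. 0b->0: ok.
aa: 1a undefined. 1a->0: no, aab/bb meet in 0. 1a->1: no, aab/bab meet in 1 with "b" left. Open state 2: 1a->2.
ab: 1b undefined. 1b->0: no, abb/bab meet in 0. 1b->1: no, baa/aba meet in 2. 1b->2: no, baa/bab meet in 2. Open state 3: 1b->3.
aaa: 2a undefined. 2a->0: no, aab/aaaaab meet in 2 with "b" left. 2a->1: ok.
aab: 2b undefined. 2b->0: no, aab/bb meet in 0. 2b->1: no, aab/a meet in 1. 2b->2: ok.
aba: 3a undefined. 3a->0: ok.
abb: 3b undefined. 3b->0: no, abb/bb meet in 0. 3b->1: no, abb/a meet in 1. 3b->2: ok.
All examples now run through 4 states with every (state, symbol) defined. Accept strings end in {2}, Reject strings end in {0,1,3}; accept={2}.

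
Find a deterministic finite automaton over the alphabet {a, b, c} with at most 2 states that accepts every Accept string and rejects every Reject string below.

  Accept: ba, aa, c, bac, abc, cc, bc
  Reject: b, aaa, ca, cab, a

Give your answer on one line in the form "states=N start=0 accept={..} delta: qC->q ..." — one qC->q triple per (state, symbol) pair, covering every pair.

states=2 start=0 accept={0} delta: 0a->1 0b->1 0c->0 1a->0 1b->1 1c->0

Fold the examples into a partial DFA from state 0: repeatedly fix the first undefined (state, symbol) met by the shortest-then-alphabetical prefix, trying targets in increasing order and rejecting any under which an Accept and a Reject string meet in one state with the same remainder; add a state when all current targets are rejected. Accepting states are where Accept strings end.
a: 0a undefined. 0a->0: no, aa/aaa meet in 0. Open state 1: 0a->1.
b: 0b undefined. 0b->0: no, ba/a meet in 1. 0b->1: ok.
c: 0c undefined. 0c->0: ok.
aa: 1a undefined. 1a->0: ok.
ab: 1b undefined. 1b->0: no, ba/cab meet in 0. 1b->1: ok.
bc: 1c undefined. 1c->0: ok.
All examples now run through 2 states with every (state, symbol) defined. Accept strings end in {0}, Reject strings end in {1}; accept={0}.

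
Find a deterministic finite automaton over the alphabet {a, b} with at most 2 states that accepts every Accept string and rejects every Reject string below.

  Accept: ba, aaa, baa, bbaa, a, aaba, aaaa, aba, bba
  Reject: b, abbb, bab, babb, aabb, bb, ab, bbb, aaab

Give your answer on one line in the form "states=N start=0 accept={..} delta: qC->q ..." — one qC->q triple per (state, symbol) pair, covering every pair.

states=2 start=0 accept={0} delta: 0a->0 0b->1 1a->0 1b->1

Grow the machine one transition at a time. Run the examples from 0; the earliest place one falls off (shortest prefix, ties alphabetical) gets sent to the lowest-numbered state that keeps every Accept/Reject pair distinguishable — a pair clashes when both reach the same state with identical unread suffix — and to a fresh state only if none does.
a: 0a undefined. 0a->0: ok.
b: 0b undefined. 0b->0: no, ba/b meet in 0. Open state 1: 0b->1.
ba: 1a undefined. 1a->0: ok.
bb: 1b undefined. 1b->0: no, ba/babb meet in 0. 1b->1: ok.
All examples now run through 2 states with every (state, symbol) defined. Accept strings end in {0}, Reject strings end in {1}; accept={0}.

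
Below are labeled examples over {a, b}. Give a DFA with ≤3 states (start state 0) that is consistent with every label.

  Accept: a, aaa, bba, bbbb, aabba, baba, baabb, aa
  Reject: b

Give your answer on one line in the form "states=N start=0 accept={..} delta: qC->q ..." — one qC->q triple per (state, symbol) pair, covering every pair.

Fold the examples into a partial DFA from state 0: repeatedly fix the first undefined (state, symbol) met by the shortest-then-alphabetical prefix, trying targets in increasing order and rejecting any under which an Accept and a Reject string meet in one state with the same remainder; add a state when all current targets are rejected. Accepting states are where Accept strings end.
a: 0a undefined. 0a->0: ok.
b: 0b undefined. 0b->0: no, a/b meet in 0. Open state 1: 0b->1.
ba: 1a undefined. 1a->0: ok.
bb: 1b undefined. 1b->0: ok.
All examples now run through 2 states with every (state, symbol) defined. Accept strings end in {0}, Reject strings end in {1}; accept={0}.

states=2 start=0 accept={0} delta: 0a->0 0b->1 1a->0 1b->0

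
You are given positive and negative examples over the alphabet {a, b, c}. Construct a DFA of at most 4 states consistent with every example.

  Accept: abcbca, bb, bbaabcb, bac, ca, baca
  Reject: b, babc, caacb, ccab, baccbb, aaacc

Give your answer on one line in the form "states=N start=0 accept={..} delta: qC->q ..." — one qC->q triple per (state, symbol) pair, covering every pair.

states=3 start=0 accept={0,2} delta: 0a->0 0b->1 0c->1 1a->2 1b->0 1c->1 2a->2 2b->1 2c->0

Fold the examples into a partial DFA from state 0: repeatedly fix the first undefined (state, symbol) met by the shortest-then-alphabetical prefix, trying targets in increasing order and rejecting any under which an Accept and a Reject string meet in one state with the same remainder; add a state when all current targets are rejected. Accepting states are where Accept strings end.
a: 0a undefined. 0a->0: ok.
b: 0b undefined. 0b->0: no, bb/b meet in 0. Open state 1: 0b->1.
c: 0c undefined. 0c->0: no, ca/aaacc meet in 0. 0c->1: ok.
ba: 1a undefined. 1a->0: no, bb/caacb meet in 1 with "b" left. 1a->1: no, bac/aaacc meet in 1 with "c" left. Open state 2: 1a->2.
bb: 1b undefined. 1b->0: ok.
cc: 1c undefined. 1c->0: no, abcbca/aaacc meet in 0. 1c->1: ok.
bab: 2b undefined. 2b->0: no, bb/ccab meet in 0. 2b->1: ok.
bac: 2c undefined. 2c->0: ok.
caa: 2a undefined. 2a->0: no, bb/caacb meet in 0. 2a->1: no, bb/caacb meet in 0. 2a->2: ok.
All examples now run through 3 states with every (state, symbol) defined. Accept strings end in {0,2}, Reject strings end in {1}; accept={0,2}.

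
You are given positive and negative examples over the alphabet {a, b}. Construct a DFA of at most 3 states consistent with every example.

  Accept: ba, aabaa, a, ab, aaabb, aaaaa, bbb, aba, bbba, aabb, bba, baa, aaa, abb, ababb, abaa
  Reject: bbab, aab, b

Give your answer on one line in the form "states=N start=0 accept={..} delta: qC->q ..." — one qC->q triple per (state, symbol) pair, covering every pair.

states=3 start=0 accept={0,1} delta: 0a->1 0b->2 1a->0 1b->1 2a->0 2b->1

Grow the machine one transition at a time. Run the examples from 0; the earliest place one falls off (shortest prefix, ties alphabetical) gets sent to the lowest-numbered state that keeps every Accept/Reject pair distinguishable — a pair clashes when both reach the same state with identical unread suffix — and to a fresh state only if none does.
a: 0a undefined. 0a->0: no, ab/aab meet in 0 with "b" left. Open state 1: 0a->1.
b: 0b undefined. 0b->0: no, ab/bbab meet in 1 with "b" left. 0b->1: no, a/b meet in 1. Open state 2: 0b->2.
aa: 1a undefined. 1a->0: ok.
ab: 1b undefined. 1b->0: no, aaabb/aab meet in 2. 1b->1: ok.
ba: 2a undefined. 2a->0: ok.
bb: 2b undefined. 2b->0: no, aabaa/bbab meet in 1. 2b->1: ok.
All examples now run through 3 states with every (state, symbol) defined. Accept strings end in {0,1}, Reject strings end in {2}; accept={0,1}.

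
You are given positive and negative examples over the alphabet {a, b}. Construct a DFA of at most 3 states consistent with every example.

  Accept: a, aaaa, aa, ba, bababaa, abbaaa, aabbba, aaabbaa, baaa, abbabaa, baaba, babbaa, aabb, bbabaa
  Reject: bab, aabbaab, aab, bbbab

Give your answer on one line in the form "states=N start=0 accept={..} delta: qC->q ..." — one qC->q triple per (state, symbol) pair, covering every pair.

states=2 start=0 accept={0} delta: 0a->0 0b->1 1a->0 1b->0

State merging on the prefix tree: take the shortest (then alphabetical) example prefix whose next move is undefined and point that move at state 0, else 1, else 2, ...; a target is out if some Accept/Reject pair would then sit in one state with the same input left (inseparable). If every existing state is out, open a new one.
a: 0a undefined. 0a->0: ok.
b: 0b undefined. 0b->0: no, a/bab meet in 0. Open state 1: 0b->1.
ba: 1a undefined. 1a->0: ok.
bb: 1b undefined. 1b->0: ok.
All examples now run through 2 states with every (state, symbol) defined. Accept strings end in {0}, Reject strings end in {1}; accept={0}.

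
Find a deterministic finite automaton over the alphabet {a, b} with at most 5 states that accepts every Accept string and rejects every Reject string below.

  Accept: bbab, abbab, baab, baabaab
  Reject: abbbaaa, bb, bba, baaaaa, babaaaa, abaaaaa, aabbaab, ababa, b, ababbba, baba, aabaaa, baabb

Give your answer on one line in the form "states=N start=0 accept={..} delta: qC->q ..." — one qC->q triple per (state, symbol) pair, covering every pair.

states=5 start=0 accept={4} delta: 0a->0 0b->1 1a->2 1b->2 2a->3 2b->0 3a->0 3b->4 4a->2 4b->0

Grow the machine one transition at a time. Run the examples from 0; the earliest place one falls off (shortest prefix, ties alphabetical) gets sent to the lowest-numbered state that keeps every Accept/Reject pair distinguishable — a pair clashes when both reach the same state with identical unread suffix — and to a fresh state only if none does.
a: 0a undefined. 0a->0: ok.
b: 0b undefined. 0b->0: no, bbab/abbbaaa meet in 0. Open state 1: 0b->1.
ba: 1a undefined. 1a->0: no, baab/b meet in 1. 1a->1: no, baab/bb meet in 1 with "b" left. Open state 2: 1a->2.
bb: 1b undefined. 1b->0: no, bbab/aabbaab meet in 1. 1b->1: no, baab/aabbaab meet in 2 with "ab" left. 1b->2: ok.
baa: 2a undefined. 2a->0: no, bbab/aabbaab meet in 1. 2a->1: no, bbab/bb meet in 2. 2a->2: no, bbab/aabbaab meet in 2 with "b" left. Open state 3: 2a->3.
bab: 2b undefined. 2b->0: ok.
baaa: 3a undefined. 3a->0: ok.
baab: 3b undefined. 3b->0: no, bbab/abbbaaa meet in 0. 3b->1: no, bbab/aabbaab meet in 1. 3b->2: no, bbab/bb meet in 2. 3b->3: no, bbab/bba meet in 3. Open state 4: 3b->4.
baaba: 4a undefined. 4a->0: no, baabaab/aabbaab meet in 1. 4a->1: no, baabaab/abbbaaa meet in 0. 4a->2: ok.
baabb: 4b undefined. 4b->0: ok.
All examples now run through 5 states with every (state, symbol) defined. Accept strings end in {4}, Reject strings end in {0,1,2,3}; accept={4}.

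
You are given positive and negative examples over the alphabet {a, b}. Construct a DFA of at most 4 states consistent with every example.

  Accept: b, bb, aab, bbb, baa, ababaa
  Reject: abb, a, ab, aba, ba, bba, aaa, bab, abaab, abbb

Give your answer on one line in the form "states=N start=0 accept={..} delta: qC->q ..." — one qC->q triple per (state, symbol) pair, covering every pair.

states=4 start=0 accept={0} delta: 0a->1 0b->0 1a->0 1b->2 2a->2 2b->3 3a->1 3b->1

Grow the machine one transition at a time. Run the examples from 0; the earliest place one falls off (shortest prefix, ties alphabetical) gets sent to the lowest-numbered state that keeps every Accept/Reject pair distinguishable — a pair clashes when both reach the same state with identical unread suffix — and to a fresh state only if none does.
a: 0a undefined. 0a->0: no, b/ab meet in 0 with "b" left. Open state 1: 0a->1.
b: 0b undefined. 0b->0: ok.
aa: 1a undefined. 1a->0: ok.
ab: 1b undefined. 1b->0: no, b/abb meet in 0. 1b->1: no, b/aba meet in 0. Open state 2: 1b->2.
aba: 2a undefined. 2a->0: no, b/aba meet in 0. 2a->1: no, b/abaab meet in 0. 2a->2: ok.
abb: 2b undefined. 2b->0: no, b/abb meet in 0. 2b->1: no, ababaa/abb meet in 1. 2b->2: no, ababaa/abb meet in 2. Open state 3: 2b->3.
abbb: 3b undefined. 3b->0: no, b/abbb meet in 0. 3b->1: ok.
ababa: 3a undefined. 3a->0: no, ababaa/a meet in 1. 3a->1: ok.
All examples now run through 4 states with every (state, symbol) defined. Accept strings end in {0}, Reject strings end in {1,2,3}; accept={0}.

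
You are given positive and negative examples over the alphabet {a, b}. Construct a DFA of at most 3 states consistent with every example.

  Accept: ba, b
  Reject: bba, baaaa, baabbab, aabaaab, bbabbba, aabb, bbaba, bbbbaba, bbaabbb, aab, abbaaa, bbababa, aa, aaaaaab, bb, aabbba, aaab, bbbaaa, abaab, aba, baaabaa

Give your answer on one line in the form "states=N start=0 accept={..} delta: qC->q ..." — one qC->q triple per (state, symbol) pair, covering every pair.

states=3 start=0 accept={0,2} delta: 0a->1 0b->2 1a->1 1b->1 2a->0 2b->1

Grow the machine one transition at a time. Run the examples from 0; the earliest place one falls off (shortest prefix, ties alphabetical) gets sent to the lowest-numbered state that keeps every Accept/Reject pair distinguishable — a pair clashes when both reach the same state with identical unread suffix — and to a fresh state only if none does.
a: 0a undefined. 0a->0: no, ba/aba meet in 0 with "ba" left. Open state 1: 0a->1.
b: 0b undefined. 0b->0: no, ba/bba meet in 1. 0b->1: no, ba/aa meet in 1 with "a" left. Open state 2: 0b->2.
aa: 1a undefined. 1a->0: no, b/aab meet in 2. 1a->1: ok.
ab: 1b undefined. 1b->0: no, b/aabb meet in 2. 1b->1: ok.
ba: 2a undefined. 2a->0: ok.
bb: 2b undefined. 2b->0: no, ba/bb meet in 0. 2b->1: ok.
All examples now run through 3 states with every (state, symbol) defined. Accept strings end in {0,2}, Reject strings end in {1}; accept={0,2}.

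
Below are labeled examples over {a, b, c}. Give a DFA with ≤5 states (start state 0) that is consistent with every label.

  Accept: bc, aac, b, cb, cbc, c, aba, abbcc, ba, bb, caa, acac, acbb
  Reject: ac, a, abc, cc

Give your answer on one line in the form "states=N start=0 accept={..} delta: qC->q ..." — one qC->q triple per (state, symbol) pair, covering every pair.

Grow the machine one transition at a time. Run the examples from 0; the earliest place one falls off (shortest prefix, ties alphabetical) gets sent to the lowest-numbered state that keeps every Accept/Reject pair distinguishable — a pair clashes when both reach the same state with identical unread suffix — and to a fresh state only if none does.
a: 0a undefined. 0a->0: no, bc/abc meet in 0 with "bc" left. Open state 1: 0a->1.
b: 0b undefined. 0b->0: no, ba/a meet in 1. 0b->1: no, bc/ac meet in 1 with "c" left. Open state 2: 0b->2.
c: 0c undefined. 0c->0: no, c/cc meet in 0. 0c->1: no, cbc/abc meet in 1 with "bc" left. 0c->2: no, bc/cc meet in 2 with "c" left. Open state 3: 0c->3.
aa: 1a undefined. 1a->0: ok.
ab: 1b undefined. 1b->0: no, aac/abc meet in 3. 1b->1: ok.
ac: 1c undefined. 1c->0: no, aba/ac meet in 0. 1c->1: no, abbcc/ac meet in 1. 1c->2: no, b/ac meet in 2. 1c->3: no, aac/ac meet in 3. Open state 4: 1c->4.
ba: 2a undefined. 2a->0: ok.
bb: 2b undefined. 2b->0: ok.
bc: 2c undefined. 2c->0: ok.
ca: 3a undefined. 3a->0: no, caa/a meet in 1. 3a->1: ok.
cb: 3b undefined. 3b->0: ok.
cc: 3c undefined. 3c->0: no, bc/cc meet in 0. 3c->1: ok.
aca: 4a undefined. 4a->0: ok.
acb: 4b undefined. 4b->0: ok.
abbcc: 4c undefined. 4c->0: ok.
All examples now run through 5 states with every (state, symbol) defined. Accept strings end in {0,2,3}, Reject strings end in {1,4}; accept={0,2,3}.

states=5 start=0 accept={0,2,3} delta: 0a->1 0b->2 0c->3 1a->0 1b->1 1c->4 2a->0 2b->0 2c->0 3a->1 3b->0 3c->1 4a->0 4b->0 4c->0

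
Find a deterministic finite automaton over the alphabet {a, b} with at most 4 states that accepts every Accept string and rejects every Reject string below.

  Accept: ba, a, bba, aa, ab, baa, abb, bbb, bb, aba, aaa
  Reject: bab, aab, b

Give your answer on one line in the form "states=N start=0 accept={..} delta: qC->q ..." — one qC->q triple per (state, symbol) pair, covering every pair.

states=3 start=0 accept={0,1} delta: 0a->1 0b->2 1a->0 1b->1 2a->0 2b->1

State merging on the prefix tree: take the shortest (then alphabetical) example prefix whose next move is undefined and point that move at state 0, else 1, else 2, ...; a target is out if some Accept/Reject pair would then sit in one state with the same input left (inseparable). If every existing state is out, open a new one.
a: 0a undefined. 0a->0: no, ab/aab meet in 0 with "b" left. Open state 1: 0a->1.
b: 0b undefined. 0b->0: no, ab/bab meet in 1 with "b" left. 0b->1: no, a/b meet in 1. Open state 2: 0b->2.
aa: 1a undefined. 1a->0: ok.
ab: 1b undefined. 1b->0: no, abb/aab meet in 2. 1b->1: ok.
ba: 2a undefined. 2a->0: ok.
bb: 2b undefined. 2b->0: no, bbb/bab meet in 2. 2b->1: ok.
All examples now run through 3 states with every (state, symbol) defined. Accept strings end in {0,1}, Reject strings end in {2}; accept={0,1}.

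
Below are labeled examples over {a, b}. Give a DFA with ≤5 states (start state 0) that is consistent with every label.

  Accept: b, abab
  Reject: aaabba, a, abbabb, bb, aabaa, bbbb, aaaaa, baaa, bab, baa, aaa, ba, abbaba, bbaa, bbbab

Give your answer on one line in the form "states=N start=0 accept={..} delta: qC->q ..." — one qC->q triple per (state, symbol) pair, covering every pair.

Grow the machine one transition at a time. Run the examples from 0; the earliest place one falls off (shortest prefix, ties alphabetical) gets sent to the lowest-numbered state that keeps every Accept/Reject pair distinguishable — a pair clashes when both reach the same state with identical unread suffix — and to a fresh state only if none does.
a: 0a undefined. 0a->0: no, abab/bab meet in 0 with "bab" left. Open state 1: 0a->1.
b: 0b undefined. 0b->0: no, b/bb meet in 0. 0b->1: no, b/a meet in 1. Open state 2: 0b->2.
aa: 1a undefined. 1a->0: ok.
ab: 1b undefined. 1b->0: ok.
ba: 2a undefined. 2a->0: no, b/bab meet in 2. 2a->1: no, b/abbabb meet in 2. 2a->2: no, b/aaabba meet in 2. Open state 3: 2a->3.
bb: 2b undefined. 2b->0: no, abab/bb meet in 0. 2b->1: no, b/bbbb meet in 2. 2b->2: no, b/bb meet in 2. 2b->3: ok.
baa: 3a undefined. 3a->0: no, abab/aabaa meet in 0. 3a->1: no, abab/baaa meet in 0. 3a->2: no, b/aabaa meet in 2. 3a->3: ok.
bab: 3b undefined. 3b->0: no, b/abbabb meet in 2. 3b->1: no, b/bbbab meet in 2. 3b->2: no, b/bab meet in 2. 3b->3: ok.
All examples now run through 4 states with every (state, symbol) defined. Accept strings end in {0,2}, Reject strings end in {1,3}; accept={0,2}.

states=4 start=0 accept={0,2} delta: 0a->1 0b->2 1a->0 1b->0 2a->3 2b->3 3a->3 3b->3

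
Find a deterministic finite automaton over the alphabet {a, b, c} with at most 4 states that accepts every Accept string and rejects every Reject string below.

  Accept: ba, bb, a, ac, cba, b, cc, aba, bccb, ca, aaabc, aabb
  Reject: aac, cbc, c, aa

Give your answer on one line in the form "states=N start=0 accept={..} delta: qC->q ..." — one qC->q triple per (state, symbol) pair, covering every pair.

Grow the machine one transition at a time. Run the examples from 0; the earliest place one falls off (shortest prefix, ties alphabetical) gets sent to the lowest-numbered state that keeps every Accept/Reject pair distinguishable — a pair clashes when both reach the same state with identical unread suffix — and to a fresh state only if none does.
a: 0a undefined. 0a->0: no, a/aa meet in 0. Open state 1: 0a->1.
b: 0b undefined. 0b->0: ok.
c: 0c undefined. 0c->0: no, bb/cbc meet in 0. 0c->1: no, ba/c meet in 1. Open state 2: 0c->2.
aa: 1a undefined. 1a->0: no, bb/aa meet in 0. 1a->1: no, ba/aa meet in 1. 1a->2: no, cc/aac meet in 2 with "c" left. Open state 3: 1a->3.
ab: 1b undefined. 1b->0: ok.
ac: 1c undefined. 1c->0: ok.
ca: 2a undefined. 2a->0: ok.
cb: 2b undefined. 2b->0: ok.
cc: 2c undefined. 2c->0: ok.
aaa: 3a undefined. 3a->0: no, aaabc/cbc meet in 2. 3a->1: no, aaabc/cbc meet in 2. 3a->2: no, aaabc/cbc meet in 2. 3a->3: ok.
aab: 3b undefined. 3b->0: no, aaabc/cbc meet in 2. 3b->1: ok.
aac: 3c undefined. 3c->0: no, bb/aac meet in 0. 3c->1: no, ba/aac meet in 1. 3c->2: ok.
All examples now run through 4 states with every (state, symbol) defined. Accept strings end in {0,1}, Reject strings end in {2,3}; accept={0,1}.

states=4 start=0 accept={0,1} delta: 0a->1 0b->0 0c->2 1a->3 1b->0 1c->0 2a->0 2b->0 2c->0 3a->3 3b->1 3c->2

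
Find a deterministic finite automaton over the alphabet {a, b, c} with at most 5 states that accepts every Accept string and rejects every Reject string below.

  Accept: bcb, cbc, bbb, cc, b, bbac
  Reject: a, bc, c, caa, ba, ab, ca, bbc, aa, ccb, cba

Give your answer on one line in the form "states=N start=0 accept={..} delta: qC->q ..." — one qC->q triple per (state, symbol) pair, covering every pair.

Grow the machine one transition at a time. Run the examples from 0; the earliest place one falls off (shortest prefix, ties alphabetical) gets sent to the lowest-numbered state that keeps every Accept/Reject pair distinguishable — a pair clashes when both reach the same state with identical unread suffix — and to a fresh state only if none does.
a: 0a undefined. 0a->0: no, b/ab meet in 0 with "b" left. Open state 1: 0a->1.
b: 0b undefined. 0b->0: ok.
c: 0c undefined. 0c->0: no, bcb/bc meet in 0. 0c->1: no, bcb/ab meet in 1 with "b" left. Open state 2: 0c->2.
aa: 1a undefined. 1a->0: no, bbb/aa meet in 0. 1a->1: ok.
ab: 1b undefined. 1b->0: no, bbb/ab meet in 0. 1b->1: ok.
ca: 2a undefined. 2a->0: no, bbb/ca meet in 0. 2a->1: ok.
cb: 2b undefined. 2b->0: no, cbc/bc meet in 2. 2b->1: no, bcb/a meet in 1. 2b->2: no, bcb/bc meet in 2. Open state 3: 2b->3.
cc: 2c undefined. 2c->0: no, bbb/ccb meet in 0. 2c->1: no, cc/a meet in 1. 2c->2: no, bcb/ccb meet in 3. 2c->3: ok.
cba: 3a undefined. 3a->0: no, bbb/cba meet in 0. 3a->1: ok.
cbc: 3c undefined. 3c->0: ok.
ccb: 3b undefined. 3b->0: no, cbc/ccb meet in 0. 3b->1: ok.
bbac: 1c undefined. 1c->0: ok.
All examples now run through 4 states with every (state, symbol) defined. Accept strings end in {0,3}, Reject strings end in {1,2}; accept={0,3}.

states=4 start=0 accept={0,3} delta: 0a->1 0b->0 0c->2 1a->1 1b->1 1c->0 2a->1 2b->3 2c->3 3a->1 3b->1 3c->0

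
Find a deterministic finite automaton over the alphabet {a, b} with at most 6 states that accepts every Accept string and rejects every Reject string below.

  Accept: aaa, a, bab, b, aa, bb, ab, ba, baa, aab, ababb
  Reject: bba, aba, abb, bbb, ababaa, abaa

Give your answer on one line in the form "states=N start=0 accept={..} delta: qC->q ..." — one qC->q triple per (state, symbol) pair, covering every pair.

State merging on the prefix tree: take the shortest (then alphabetical) example prefix whose next move is undefined and point that move at state 0, else 1, else 2, ...; a target is out if some Accept/Reject pair would then sit in one state with the same input left (inseparable). If every existing state is out, open a new one.
a: 0a undefined. 0a->0: no, bb/abb meet in 0 with "bb" left. Open state 1: 0a->1.
b: 0b undefined. 0b->0: no, a/bba meet in 1. 0b->1: ok.
aa: 1a undefined. 1a->0: ok.
ab: 1b undefined. 1b->0: no, aaa/bba meet in 1. 1b->1: no, aaa/abb meet in 1. Open state 2: 1b->2.
aba: 2a undefined. 2a->0: no, aaa/ababaa meet in 1. 2a->1: no, aaa/bba meet in 1. 2a->2: no, bb/bba meet in 2. Open state 3: 2a->3.
abb: 2b undefined. 2b->0: no, aa/abb meet in 0. 2b->1: no, aaa/abb meet in 1. 2b->2: no, bb/abb meet in 2. 2b->3: ok.
abaa: 3a undefined. 3a->0: no, aa/abaa meet in 0. 3a->1: no, aaa/abaa meet in 1. 3a->2: no, bb/abaa meet in 2. 3a->3: ok.
abab: 3b undefined. 3b->0: no, aa/ababaa meet in 0. 3b->1: no, aaa/ababaa meet in 1. 3b->2: no, ababb/bba meet in 3. 3b->3: no, ababb/bba meet in 3. Open state 4: 3b->4.
ababa: 4a undefined. 4a->0: no, aaa/ababaa meet in 1. 4a->1: no, aa/ababaa meet in 0. 4a->2: ok.
ababb: 4b undefined. 4b->0: ok.
All examples now run through 5 states with every (state, symbol) defined. Accept strings end in {0,1,2}, Reject strings end in {3}; accept={0,1,2}.

states=5 start=0 accept={0,1,2} delta: 0a->1 0b->1 1a->0 1b->2 2a->3 2b->3 3a->3 3b->4 4a->2 4b->0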